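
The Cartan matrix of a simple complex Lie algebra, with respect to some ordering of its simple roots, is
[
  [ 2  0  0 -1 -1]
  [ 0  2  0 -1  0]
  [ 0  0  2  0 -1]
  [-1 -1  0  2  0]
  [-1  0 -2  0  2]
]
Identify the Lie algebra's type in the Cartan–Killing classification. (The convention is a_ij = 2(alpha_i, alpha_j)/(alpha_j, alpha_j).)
The matrix has rank 5 with 2's on the diagonal. Reading the off-diagonal entries as Dynkin edges (a single edge where a_ij = a_ji = -1; a double or triple edge where a_ij * a_ji = 2 or 3), the diagram is a chain of 5 nodes with a double edge at one end; the terminal node there is the unique short simple root (B_5). One simple-root ordering that puts it in standard form is (alpha_2, alpha_4, alpha_1, alpha_5, alpha_3). So the algebra is type B_5, i.e. so(11).

B_5 (so(11))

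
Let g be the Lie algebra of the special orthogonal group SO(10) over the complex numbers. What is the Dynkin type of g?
This is so(10) with 10 even, which has dimension 10(10-1)/2 = 45 and rank 10/2 = 5. In the classification of classical Lie algebras, the orthogonal algebra so(2n) in an even number of variables has type D_n; here n = 5, so the Dynkin diagram is a chain of 3 nodes with a fork of two nodes at one end (D_5). Hence the type is D_5.

type D_5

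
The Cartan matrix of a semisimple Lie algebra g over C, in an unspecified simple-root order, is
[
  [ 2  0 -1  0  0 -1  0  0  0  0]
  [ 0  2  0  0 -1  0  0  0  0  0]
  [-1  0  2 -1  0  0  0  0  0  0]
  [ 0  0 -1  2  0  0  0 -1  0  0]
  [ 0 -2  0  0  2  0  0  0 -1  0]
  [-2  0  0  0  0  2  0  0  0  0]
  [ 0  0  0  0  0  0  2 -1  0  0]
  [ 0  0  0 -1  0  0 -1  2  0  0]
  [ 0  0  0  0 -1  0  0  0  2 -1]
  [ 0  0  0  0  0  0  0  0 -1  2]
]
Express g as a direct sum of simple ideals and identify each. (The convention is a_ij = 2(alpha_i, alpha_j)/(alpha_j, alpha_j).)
B_4 + C_6

The diagram associated to this matrix has two connected components: the simple roots {alpha_2, alpha_5, alpha_9, alpha_10} form a chain of 4 nodes with a double edge at one end; the terminal node there is the unique short simple root (B_4), and {alpha_1, alpha_3, alpha_4, alpha_6, alpha_7, alpha_8} form a chain of 6 nodes with a double edge at one end; the terminal node there is the unique long simple root (C_6). A semisimple Lie algebra decomposes uniquely as the direct sum of simple ideals, one per connected component of its Dynkin diagram, so g ≅ B_4 ⊕ C_6 (dimension 36 + 78 = 114).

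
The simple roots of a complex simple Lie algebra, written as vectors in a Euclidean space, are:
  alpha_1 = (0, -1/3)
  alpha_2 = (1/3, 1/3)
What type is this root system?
type B_2

Compute the Cartan integers a_ij = 2(alpha_i, alpha_j)/(alpha_j, alpha_j); the resulting 2x2 Cartan matrix is
[[2, -1], [-2, 2]].
The roots have two lengths (squared-length ratio 2:1); the short ones are alpha_{1}. The associated Dynkin diagram is a chain of 2 nodes with a double edge at one end; the terminal node there is the unique short simple root (B_2), so the type is B_2 (the algebra so(5)).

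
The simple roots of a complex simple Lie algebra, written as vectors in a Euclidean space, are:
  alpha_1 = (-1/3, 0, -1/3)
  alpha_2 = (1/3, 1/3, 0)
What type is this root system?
Compute the Cartan integers a_ij = 2(alpha_i, alpha_j)/(alpha_j, alpha_j); the resulting 2x2 Cartan matrix is
[[2, -1], [-1, 2]].
All simple roots have the same length, so the diagram is simply laced. The associated Dynkin diagram is a chain of 2 nodes with single edges (A_2), so the type is A_2 (the algebra sl(3)).

type A_2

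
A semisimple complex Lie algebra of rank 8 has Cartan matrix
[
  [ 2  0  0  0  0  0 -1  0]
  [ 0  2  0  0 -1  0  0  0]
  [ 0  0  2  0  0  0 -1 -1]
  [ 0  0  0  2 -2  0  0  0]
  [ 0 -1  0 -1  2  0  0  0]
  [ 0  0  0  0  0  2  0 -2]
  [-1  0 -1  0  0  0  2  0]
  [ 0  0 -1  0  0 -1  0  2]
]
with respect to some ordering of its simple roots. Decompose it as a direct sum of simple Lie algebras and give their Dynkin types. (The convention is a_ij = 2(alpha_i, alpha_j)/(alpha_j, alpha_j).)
C_3 + C_5

The diagram associated to this matrix has two connected components: the simple roots {alpha_2, alpha_4, alpha_5} form a chain of 3 nodes with a double edge at one end; the terminal node there is the unique long simple root (C_3), and {alpha_1, alpha_3, alpha_6, alpha_7, alpha_8} form a chain of 5 nodes with a double edge at one end; the terminal node there is the unique long simple root (C_5). A semisimple Lie algebra decomposes uniquely as the direct sum of simple ideals, one per connected component of its Dynkin diagram, so g ≅ C_3 ⊕ C_5 (dimension 21 + 55 = 76).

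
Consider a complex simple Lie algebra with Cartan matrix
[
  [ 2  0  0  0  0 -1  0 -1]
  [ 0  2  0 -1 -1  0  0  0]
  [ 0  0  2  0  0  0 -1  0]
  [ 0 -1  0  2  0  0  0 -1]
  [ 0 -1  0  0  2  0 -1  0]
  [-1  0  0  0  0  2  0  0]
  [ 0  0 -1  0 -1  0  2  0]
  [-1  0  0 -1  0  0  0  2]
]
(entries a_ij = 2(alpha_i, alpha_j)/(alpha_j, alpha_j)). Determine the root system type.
A8

The matrix has rank 8 with 2's on the diagonal. Reading the off-diagonal entries as Dynkin edges (a single edge where a_ij = a_ji = -1; a double or triple edge where a_ij * a_ji = 2 or 3), the diagram is a chain of 8 nodes with single edges (A_8). One simple-root ordering that puts it in standard form is (alpha_6, alpha_1, alpha_8, alpha_4, alpha_2, alpha_5, alpha_7, alpha_3). So the algebra is type A_8, i.e. sl(9).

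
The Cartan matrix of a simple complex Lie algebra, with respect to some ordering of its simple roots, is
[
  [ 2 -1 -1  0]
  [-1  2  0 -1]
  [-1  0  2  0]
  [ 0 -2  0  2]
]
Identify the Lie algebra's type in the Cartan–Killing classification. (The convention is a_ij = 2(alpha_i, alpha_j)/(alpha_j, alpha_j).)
C4

The matrix has rank 4 with 2's on the diagonal. Reading the off-diagonal entries as Dynkin edges (a single edge where a_ij = a_ji = -1; a double or triple edge where a_ij * a_ji = 2 or 3), the diagram is a chain of 4 nodes with a double edge at one end; the terminal node there is the unique long simple root (C_4). One simple-root ordering that puts it in standard form is (alpha_3, alpha_1, alpha_2, alpha_4). So the algebra is type C_4, i.e. sp(8).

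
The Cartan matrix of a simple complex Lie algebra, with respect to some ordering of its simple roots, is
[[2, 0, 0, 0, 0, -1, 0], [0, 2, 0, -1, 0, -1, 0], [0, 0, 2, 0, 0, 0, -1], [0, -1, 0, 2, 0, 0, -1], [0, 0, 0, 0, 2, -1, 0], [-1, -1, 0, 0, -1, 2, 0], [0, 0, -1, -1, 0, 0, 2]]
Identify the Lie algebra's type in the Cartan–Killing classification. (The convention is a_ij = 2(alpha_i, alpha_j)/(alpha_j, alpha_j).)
type D_7

The matrix has rank 7 with 2's on the diagonal. Reading the off-diagonal entries as Dynkin edges (a single edge where a_ij = a_ji = -1; a double or triple edge where a_ij * a_ji = 2 or 3), the diagram is a chain of 5 nodes with a fork of two nodes at one end (D_7). One simple-root ordering that puts it in standard form is (alpha_3, alpha_7, alpha_4, alpha_2, alpha_6, alpha_1, alpha_5). So the algebra is type D_7, i.e. so(14).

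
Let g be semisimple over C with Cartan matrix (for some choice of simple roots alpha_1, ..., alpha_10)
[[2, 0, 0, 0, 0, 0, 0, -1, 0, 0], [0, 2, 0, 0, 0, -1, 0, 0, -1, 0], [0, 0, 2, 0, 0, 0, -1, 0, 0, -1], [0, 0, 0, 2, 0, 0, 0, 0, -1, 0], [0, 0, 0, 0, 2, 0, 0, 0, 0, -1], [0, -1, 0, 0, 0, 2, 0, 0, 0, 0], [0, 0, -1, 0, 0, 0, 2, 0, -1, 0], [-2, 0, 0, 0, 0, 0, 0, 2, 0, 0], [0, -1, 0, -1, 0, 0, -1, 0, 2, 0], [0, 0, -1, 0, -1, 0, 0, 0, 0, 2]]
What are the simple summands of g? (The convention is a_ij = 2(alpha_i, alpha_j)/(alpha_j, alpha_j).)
The diagram associated to this matrix has two connected components: the simple roots {alpha_1, alpha_8} form a chain of 2 nodes with a double edge at one end; the terminal node there is the unique short simple root (B_2), and {alpha_2, alpha_3, alpha_4, alpha_5, alpha_6, alpha_7, alpha_9, alpha_10} form a chain of 7 nodes with one extra node attached to the third node from one end (E_8). A semisimple Lie algebra decomposes uniquely as the direct sum of simple ideals, one per connected component of its Dynkin diagram, so g ≅ B_2 ⊕ E_8 (dimension 10 + 248 = 258).

B_2 (so(5)) ⊕ E_8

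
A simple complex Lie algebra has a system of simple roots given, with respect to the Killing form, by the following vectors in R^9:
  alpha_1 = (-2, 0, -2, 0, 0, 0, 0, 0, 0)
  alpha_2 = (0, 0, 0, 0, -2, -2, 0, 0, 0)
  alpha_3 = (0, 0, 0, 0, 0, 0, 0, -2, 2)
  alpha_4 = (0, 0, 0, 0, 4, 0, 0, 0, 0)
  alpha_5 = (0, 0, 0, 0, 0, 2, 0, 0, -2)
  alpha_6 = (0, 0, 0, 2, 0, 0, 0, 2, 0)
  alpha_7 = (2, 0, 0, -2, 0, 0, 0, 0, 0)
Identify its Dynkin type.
C_7

Compute the Cartan integers a_ij = 2(alpha_i, alpha_j)/(alpha_j, alpha_j); the resulting 7x7 Cartan matrix is
[[2, 0, 0, 0, 0, 0, -1], [0, 2, 0, -1, -1, 0, 0], [0, 0, 2, 0, -1, -1, 0], [0, -2, 0, 2, 0, 0, 0], [0, -1, -1, 0, 2, 0, 0], [0, 0, -1, 0, 0, 2, -1], [-1, 0, 0, 0, 0, -1, 2]].
The roots have two lengths (squared-length ratio 2:1); the short ones are alpha_{1,2,3,5,6,7}. The associated Dynkin diagram is a chain of 7 nodes with a double edge at one end; the terminal node there is the unique long simple root (C_7), so the type is C_7 (the algebra sp(14)).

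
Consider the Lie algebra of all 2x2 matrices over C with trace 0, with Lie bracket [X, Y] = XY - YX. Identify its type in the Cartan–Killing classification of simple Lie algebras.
A1

This is sl(2), which has dimension 2^2 - 1 = 3 and rank 2 - 1 = 1 (a Cartan subalgebra is the diagonal traceless matrices). In the classification of classical Lie algebras, the special linear algebra sl(n+1) has type A_n; here n = 1, so the Dynkin diagram is a chain of 1 nodes with single edges (A_1). Hence the type is A_1.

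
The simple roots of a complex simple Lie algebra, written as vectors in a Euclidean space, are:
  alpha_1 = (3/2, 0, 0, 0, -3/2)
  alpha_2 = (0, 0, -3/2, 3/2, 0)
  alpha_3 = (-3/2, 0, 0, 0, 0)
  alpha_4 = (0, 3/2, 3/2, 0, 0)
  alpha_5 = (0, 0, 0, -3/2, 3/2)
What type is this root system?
Compute the Cartan integers a_ij = 2(alpha_i, alpha_j)/(alpha_j, alpha_j); the resulting 5x5 Cartan matrix is
[[2, 0, -2, 0, -1], [0, 2, 0, -1, -1], [-1, 0, 2, 0, 0], [0, -1, 0, 2, 0], [-1, -1, 0, 0, 2]].
The roots have two lengths (squared-length ratio 2:1); the short ones are alpha_{3}. The associated Dynkin diagram is a chain of 5 nodes with a double edge at one end; the terminal node there is the unique short simple root (B_5), so the type is B_5 (the algebra so(11)).

B_5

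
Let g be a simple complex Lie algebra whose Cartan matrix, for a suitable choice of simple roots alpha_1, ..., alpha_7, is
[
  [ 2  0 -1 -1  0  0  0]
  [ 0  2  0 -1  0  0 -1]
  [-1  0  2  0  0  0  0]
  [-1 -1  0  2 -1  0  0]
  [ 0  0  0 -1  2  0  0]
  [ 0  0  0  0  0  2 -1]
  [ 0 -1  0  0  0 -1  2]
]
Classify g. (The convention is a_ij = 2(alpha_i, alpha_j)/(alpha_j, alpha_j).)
The matrix has rank 7 with 2's on the diagonal. Reading the off-diagonal entries as Dynkin edges (a single edge where a_ij = a_ji = -1; a double or triple edge where a_ij * a_ji = 2 or 3), the diagram is a chain of 6 nodes with one extra node attached to the third node from one end (E_7). One simple-root ordering that puts it in standard form is (alpha_3, alpha_5, alpha_1, alpha_4, alpha_2, alpha_7, alpha_6). So the algebra is type E_7.

type E_7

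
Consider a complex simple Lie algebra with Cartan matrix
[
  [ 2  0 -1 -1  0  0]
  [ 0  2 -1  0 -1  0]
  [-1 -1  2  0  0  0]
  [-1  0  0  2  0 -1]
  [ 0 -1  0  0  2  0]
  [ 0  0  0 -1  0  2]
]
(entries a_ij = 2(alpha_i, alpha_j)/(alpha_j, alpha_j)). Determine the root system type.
The matrix has rank 6 with 2's on the diagonal. Reading the off-diagonal entries as Dynkin edges (a single edge where a_ij = a_ji = -1; a double or triple edge where a_ij * a_ji = 2 or 3), the diagram is a chain of 6 nodes with single edges (A_6). One simple-root ordering that puts it in standard form is (alpha_6, alpha_4, alpha_1, alpha_3, alpha_2, alpha_5). So the algebra is type A_6, i.e. sl(7).

A6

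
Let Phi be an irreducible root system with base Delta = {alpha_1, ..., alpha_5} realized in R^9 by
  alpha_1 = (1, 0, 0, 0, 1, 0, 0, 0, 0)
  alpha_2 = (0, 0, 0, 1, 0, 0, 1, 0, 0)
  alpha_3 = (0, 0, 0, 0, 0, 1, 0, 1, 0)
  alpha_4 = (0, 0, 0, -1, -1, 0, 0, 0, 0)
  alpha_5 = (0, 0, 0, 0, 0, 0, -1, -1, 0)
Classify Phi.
A_5

Compute the Cartan integers a_ij = 2(alpha_i, alpha_j)/(alpha_j, alpha_j); the resulting 5x5 Cartan matrix is
[[2, 0, 0, -1, 0], [0, 2, 0, -1, -1], [0, 0, 2, 0, -1], [-1, -1, 0, 2, 0], [0, -1, -1, 0, 2]].
All simple roots have the same length, so the diagram is simply laced. The associated Dynkin diagram is a chain of 5 nodes with single edges (A_5), so the type is A_5 (the algebra sl(6)).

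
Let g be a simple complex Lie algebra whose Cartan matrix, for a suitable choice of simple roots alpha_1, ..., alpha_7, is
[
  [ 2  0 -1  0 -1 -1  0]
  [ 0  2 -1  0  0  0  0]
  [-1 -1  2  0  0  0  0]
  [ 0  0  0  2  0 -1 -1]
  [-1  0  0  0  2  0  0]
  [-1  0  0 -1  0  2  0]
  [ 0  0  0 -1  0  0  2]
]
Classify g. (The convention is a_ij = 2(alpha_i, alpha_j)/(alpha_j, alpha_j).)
The matrix has rank 7 with 2's on the diagonal. Reading the off-diagonal entries as Dynkin edges (a single edge where a_ij = a_ji = -1; a double or triple edge where a_ij * a_ji = 2 or 3), the diagram is a chain of 6 nodes with one extra node attached to the third node from one end (E_7). One simple-root ordering that puts it in standard form is (alpha_2, alpha_5, alpha_3, alpha_1, alpha_6, alpha_4, alpha_7). So the algebra is type E_7.

E_7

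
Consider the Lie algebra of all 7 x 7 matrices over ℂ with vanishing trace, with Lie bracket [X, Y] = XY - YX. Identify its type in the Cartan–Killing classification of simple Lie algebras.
A6

This is sl(7), which has dimension 7^2 - 1 = 48 and rank 7 - 1 = 6 (a Cartan subalgebra is the diagonal traceless matrices). In the classification of classical Lie algebras, the special linear algebra sl(n+1) has type A_n; here n = 6, so the Dynkin diagram is a chain of 6 nodes with single edges (A_6). Hence the type is A_6.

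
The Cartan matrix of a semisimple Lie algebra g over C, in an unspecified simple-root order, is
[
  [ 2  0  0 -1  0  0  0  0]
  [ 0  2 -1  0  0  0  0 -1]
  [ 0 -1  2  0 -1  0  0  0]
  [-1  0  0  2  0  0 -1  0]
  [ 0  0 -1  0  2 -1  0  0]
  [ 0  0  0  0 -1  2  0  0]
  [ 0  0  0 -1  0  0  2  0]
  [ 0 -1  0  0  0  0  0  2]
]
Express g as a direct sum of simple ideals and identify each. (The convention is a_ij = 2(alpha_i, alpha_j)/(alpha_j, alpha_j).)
type A_3 + type A_5

The diagram associated to this matrix has two connected components: the simple roots {alpha_1, alpha_4, alpha_7} form a chain of 3 nodes with single edges (A_3), and {alpha_2, alpha_3, alpha_5, alpha_6, alpha_8} form a chain of 5 nodes with single edges (A_5). A semisimple Lie algebra decomposes uniquely as the direct sum of simple ideals, one per connected component of its Dynkin diagram, so g ≅ A_3 ⊕ A_5 (dimension 15 + 35 = 50).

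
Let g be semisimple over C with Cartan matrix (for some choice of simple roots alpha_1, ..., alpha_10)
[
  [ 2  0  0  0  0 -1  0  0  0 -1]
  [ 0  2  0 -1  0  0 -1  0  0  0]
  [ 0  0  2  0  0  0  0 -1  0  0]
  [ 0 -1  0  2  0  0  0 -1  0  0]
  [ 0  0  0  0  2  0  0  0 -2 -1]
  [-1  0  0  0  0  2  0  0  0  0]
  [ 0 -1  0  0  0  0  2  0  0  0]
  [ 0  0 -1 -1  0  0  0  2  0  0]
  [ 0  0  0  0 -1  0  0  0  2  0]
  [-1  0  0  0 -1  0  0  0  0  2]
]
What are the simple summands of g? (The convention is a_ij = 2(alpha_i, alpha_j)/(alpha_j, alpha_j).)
type A_5 + type B_5

The diagram associated to this matrix has two connected components: the simple roots {alpha_2, alpha_3, alpha_4, alpha_7, alpha_8} form a chain of 5 nodes with single edges (A_5), and {alpha_1, alpha_5, alpha_6, alpha_9, alpha_10} form a chain of 5 nodes with a double edge at one end; the terminal node there is the unique short simple root (B_5). A semisimple Lie algebra decomposes uniquely as the direct sum of simple ideals, one per connected component of its Dynkin diagram, so g ≅ A_5 ⊕ B_5 (dimension 35 + 55 = 90).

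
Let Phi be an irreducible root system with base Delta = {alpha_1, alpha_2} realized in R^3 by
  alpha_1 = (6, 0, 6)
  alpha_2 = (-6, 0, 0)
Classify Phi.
Compute the Cartan integers a_ij = 2(alpha_i, alpha_j)/(alpha_j, alpha_j); the resulting 2x2 Cartan matrix is
[[2, -2], [-1, 2]].
The roots have two lengths (squared-length ratio 2:1); the short ones are alpha_{2}. The associated Dynkin diagram is a chain of 2 nodes with a double edge at one end; the terminal node there is the unique short simple root (B_2), so the type is B_2 (the algebra so(5)).

B_2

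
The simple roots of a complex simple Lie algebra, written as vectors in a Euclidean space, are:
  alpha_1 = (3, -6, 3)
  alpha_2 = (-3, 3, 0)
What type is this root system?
Compute the Cartan integers a_ij = 2(alpha_i, alpha_j)/(alpha_j, alpha_j); the resulting 2x2 Cartan matrix is
[[2, -3], [-1, 2]].
The roots have two lengths (squared-length ratio 3:1); the short ones are alpha_{2}. The associated Dynkin diagram is two nodes joined by a triple edge (G_2), so the type is G_2.

G_2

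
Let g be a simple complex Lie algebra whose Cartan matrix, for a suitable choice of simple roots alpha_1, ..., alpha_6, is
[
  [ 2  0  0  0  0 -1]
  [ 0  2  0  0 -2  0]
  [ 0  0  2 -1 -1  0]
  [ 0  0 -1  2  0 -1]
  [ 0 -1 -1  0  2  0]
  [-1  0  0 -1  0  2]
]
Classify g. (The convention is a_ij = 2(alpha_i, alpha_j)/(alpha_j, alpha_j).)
The matrix has rank 6 with 2's on the diagonal. Reading the off-diagonal entries as Dynkin edges (a single edge where a_ij = a_ji = -1; a double or triple edge where a_ij * a_ji = 2 or 3), the diagram is a chain of 6 nodes with a double edge at one end; the terminal node there is the unique long simple root (C_6). One simple-root ordering that puts it in standard form is (alpha_1, alpha_6, alpha_4, alpha_3, alpha_5, alpha_2). So the algebra is type C_6, i.e. sp(12).

C_6 (sp(12))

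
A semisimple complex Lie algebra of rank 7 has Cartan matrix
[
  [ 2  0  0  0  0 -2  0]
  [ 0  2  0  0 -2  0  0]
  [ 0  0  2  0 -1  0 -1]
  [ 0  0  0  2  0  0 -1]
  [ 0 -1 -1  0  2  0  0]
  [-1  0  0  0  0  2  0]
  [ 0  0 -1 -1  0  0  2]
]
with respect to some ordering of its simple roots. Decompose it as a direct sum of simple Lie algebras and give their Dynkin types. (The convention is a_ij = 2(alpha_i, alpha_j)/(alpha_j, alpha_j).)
B_2 + C_5

The diagram associated to this matrix has two connected components: the simple roots {alpha_1, alpha_6} form a chain of 2 nodes with a double edge at one end; the terminal node there is the unique short simple root (B_2), and {alpha_2, alpha_3, alpha_4, alpha_5, alpha_7} form a chain of 5 nodes with a double edge at one end; the terminal node there is the unique long simple root (C_5). A semisimple Lie algebra decomposes uniquely as the direct sum of simple ideals, one per connected component of its Dynkin diagram, so g ≅ B_2 ⊕ C_5 (dimension 10 + 55 = 65).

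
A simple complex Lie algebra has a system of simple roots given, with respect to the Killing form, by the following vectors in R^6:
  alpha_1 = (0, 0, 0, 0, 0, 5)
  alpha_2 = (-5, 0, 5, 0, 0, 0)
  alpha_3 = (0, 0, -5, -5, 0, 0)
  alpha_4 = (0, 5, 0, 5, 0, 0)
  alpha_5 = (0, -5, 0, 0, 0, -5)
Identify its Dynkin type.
Compute the Cartan integers a_ij = 2(alpha_i, alpha_j)/(alpha_j, alpha_j); the resulting 5x5 Cartan matrix is
[[2, 0, 0, 0, -1], [0, 2, -1, 0, 0], [0, -1, 2, -1, 0], [0, 0, -1, 2, -1], [-2, 0, 0, -1, 2]].
The roots have two lengths (squared-length ratio 2:1); the short ones are alpha_{1}. The associated Dynkin diagram is a chain of 5 nodes with a double edge at one end; the terminal node there is the unique short simple root (B_5), so the type is B_5 (the algebra so(11)).

B_5 (so(11))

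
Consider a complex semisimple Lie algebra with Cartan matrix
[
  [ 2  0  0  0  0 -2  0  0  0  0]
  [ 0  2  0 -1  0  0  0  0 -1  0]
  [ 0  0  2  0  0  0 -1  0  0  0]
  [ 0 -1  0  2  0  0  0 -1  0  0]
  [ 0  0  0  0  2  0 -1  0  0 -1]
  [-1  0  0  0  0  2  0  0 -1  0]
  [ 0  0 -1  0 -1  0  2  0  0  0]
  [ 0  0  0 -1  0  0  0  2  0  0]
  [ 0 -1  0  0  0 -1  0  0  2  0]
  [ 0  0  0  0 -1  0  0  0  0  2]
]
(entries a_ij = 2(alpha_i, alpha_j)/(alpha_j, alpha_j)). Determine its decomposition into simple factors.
A4 + C6

The diagram associated to this matrix has two connected components: the simple roots {alpha_3, alpha_5, alpha_7, alpha_10} form a chain of 4 nodes with single edges (A_4), and {alpha_1, alpha_2, alpha_4, alpha_6, alpha_8, alpha_9} form a chain of 6 nodes with a double edge at one end; the terminal node there is the unique long simple root (C_6). A semisimple Lie algebra decomposes uniquely as the direct sum of simple ideals, one per connected component of its Dynkin diagram, so g ≅ A_4 ⊕ C_6 (dimension 24 + 78 = 102).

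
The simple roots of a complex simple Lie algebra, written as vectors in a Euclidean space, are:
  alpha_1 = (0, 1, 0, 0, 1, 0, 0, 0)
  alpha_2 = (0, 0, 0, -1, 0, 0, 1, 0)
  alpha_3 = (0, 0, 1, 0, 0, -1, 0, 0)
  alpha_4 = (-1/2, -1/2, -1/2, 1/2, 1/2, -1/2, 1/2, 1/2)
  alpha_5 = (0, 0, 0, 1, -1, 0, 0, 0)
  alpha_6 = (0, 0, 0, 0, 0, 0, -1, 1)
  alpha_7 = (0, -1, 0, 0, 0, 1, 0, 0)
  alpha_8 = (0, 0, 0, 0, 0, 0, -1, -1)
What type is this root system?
Compute the Cartan integers a_ij = 2(alpha_i, alpha_j)/(alpha_j, alpha_j); the resulting 8x8 Cartan matrix is
[[2, 0, 0, 0, -1, 0, -1, 0], [0, 2, 0, 0, -1, -1, 0, -1], [0, 0, 2, 0, 0, 0, -1, 0], [0, 0, 0, 2, 0, 0, 0, -1], [-1, -1, 0, 0, 2, 0, 0, 0], [0, -1, 0, 0, 0, 2, 0, 0], [-1, 0, -1, 0, 0, 0, 2, 0], [0, -1, 0, -1, 0, 0, 0, 2]].
All simple roots have the same length, so the diagram is simply laced. The associated Dynkin diagram is a chain of 7 nodes with one extra node attached to the third node from one end (E_8), so the type is E_8.

E_8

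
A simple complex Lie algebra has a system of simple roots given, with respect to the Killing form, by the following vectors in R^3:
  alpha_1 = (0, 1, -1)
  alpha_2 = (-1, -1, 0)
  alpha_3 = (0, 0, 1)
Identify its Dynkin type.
Compute the Cartan integers a_ij = 2(alpha_i, alpha_j)/(alpha_j, alpha_j); the resulting 3x3 Cartan matrix is
[[2, -1, -2], [-1, 2, 0], [-1, 0, 2]].
The roots have two lengths (squared-length ratio 2:1); the short ones are alpha_{3}. The associated Dynkin diagram is a chain of 3 nodes with a double edge at one end; the terminal node there is the unique short simple root (B_3), so the type is B_3 (the algebra so(7)).

type B_3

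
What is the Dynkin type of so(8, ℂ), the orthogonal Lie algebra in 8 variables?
This is so(8) with 8 even, which has dimension 8(8-1)/2 = 28 and rank 8/2 = 4. In the classification of classical Lie algebras, the orthogonal algebra so(2n) in an even number of variables has type D_n; here n = 4, so the Dynkin diagram is a chain of 2 nodes with a fork of two nodes at one end (D_4). Hence the type is D_4.

type D_4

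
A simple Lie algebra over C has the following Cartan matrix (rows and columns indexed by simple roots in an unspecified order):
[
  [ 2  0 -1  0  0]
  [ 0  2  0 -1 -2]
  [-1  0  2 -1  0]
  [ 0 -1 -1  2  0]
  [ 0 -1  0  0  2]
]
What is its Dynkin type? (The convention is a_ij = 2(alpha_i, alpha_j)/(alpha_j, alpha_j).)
The matrix has rank 5 with 2's on the diagonal. Reading the off-diagonal entries as Dynkin edges (a single edge where a_ij = a_ji = -1; a double or triple edge where a_ij * a_ji = 2 or 3), the diagram is a chain of 5 nodes with a double edge at one end; the terminal node there is the unique short simple root (B_5). One simple-root ordering that puts it in standard form is (alpha_1, alpha_3, alpha_4, alpha_2, alpha_5). So the algebra is type B_5, i.e. so(11).

B_5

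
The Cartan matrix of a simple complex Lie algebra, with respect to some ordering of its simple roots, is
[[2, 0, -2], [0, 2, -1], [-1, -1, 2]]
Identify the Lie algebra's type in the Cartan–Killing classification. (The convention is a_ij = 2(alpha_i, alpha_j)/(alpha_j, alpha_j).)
C3

The matrix has rank 3 with 2's on the diagonal. Reading the off-diagonal entries as Dynkin edges (a single edge where a_ij = a_ji = -1; a double or triple edge where a_ij * a_ji = 2 or 3), the diagram is a chain of 3 nodes with a double edge at one end; the terminal node there is the unique long simple root (C_3). One simple-root ordering that puts it in standard form is (alpha_2, alpha_3, alpha_1). So the algebra is type C_3, i.e. sp(6).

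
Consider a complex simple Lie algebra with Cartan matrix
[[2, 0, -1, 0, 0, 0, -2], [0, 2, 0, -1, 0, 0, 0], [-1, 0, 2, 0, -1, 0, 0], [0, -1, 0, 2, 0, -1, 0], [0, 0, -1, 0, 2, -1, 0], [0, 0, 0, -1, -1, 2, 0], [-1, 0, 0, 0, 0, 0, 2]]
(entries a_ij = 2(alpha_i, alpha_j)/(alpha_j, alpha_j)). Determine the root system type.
The matrix has rank 7 with 2's on the diagonal. Reading the off-diagonal entries as Dynkin edges (a single edge where a_ij = a_ji = -1; a double or triple edge where a_ij * a_ji = 2 or 3), the diagram is a chain of 7 nodes with a double edge at one end; the terminal node there is the unique short simple root (B_7). One simple-root ordering that puts it in standard form is (alpha_2, alpha_4, alpha_6, alpha_5, alpha_3, alpha_1, alpha_7). So the algebra is type B_7, i.e. so(15).

B_7 (so(15))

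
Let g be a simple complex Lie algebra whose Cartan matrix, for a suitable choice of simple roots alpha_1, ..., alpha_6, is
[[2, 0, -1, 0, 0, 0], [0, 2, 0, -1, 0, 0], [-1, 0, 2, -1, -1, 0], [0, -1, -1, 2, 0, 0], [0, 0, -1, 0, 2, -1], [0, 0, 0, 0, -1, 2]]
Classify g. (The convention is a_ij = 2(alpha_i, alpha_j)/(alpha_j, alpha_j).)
E6

The matrix has rank 6 with 2's on the diagonal. Reading the off-diagonal entries as Dynkin edges (a single edge where a_ij = a_ji = -1; a double or triple edge where a_ij * a_ji = 2 or 3), the diagram is a chain of 5 nodes with one extra node attached to the third node from one end (E_6). One simple-root ordering that puts it in standard form is (alpha_2, alpha_1, alpha_4, alpha_3, alpha_5, alpha_6). So the algebra is type E_6.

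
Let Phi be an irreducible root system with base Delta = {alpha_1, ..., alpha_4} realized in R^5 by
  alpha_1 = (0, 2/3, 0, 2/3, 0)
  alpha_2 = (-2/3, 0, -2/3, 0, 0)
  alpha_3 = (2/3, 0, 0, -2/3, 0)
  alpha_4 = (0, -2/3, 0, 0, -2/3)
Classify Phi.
A_4 (sl(5))

Compute the Cartan integers a_ij = 2(alpha_i, alpha_j)/(alpha_j, alpha_j); the resulting 4x4 Cartan matrix is
[[2, 0, -1, -1], [0, 2, -1, 0], [-1, -1, 2, 0], [-1, 0, 0, 2]].
All simple roots have the same length, so the diagram is simply laced. The associated Dynkin diagram is a chain of 4 nodes with single edges (A_4), so the type is A_4 (the algebra sl(5)).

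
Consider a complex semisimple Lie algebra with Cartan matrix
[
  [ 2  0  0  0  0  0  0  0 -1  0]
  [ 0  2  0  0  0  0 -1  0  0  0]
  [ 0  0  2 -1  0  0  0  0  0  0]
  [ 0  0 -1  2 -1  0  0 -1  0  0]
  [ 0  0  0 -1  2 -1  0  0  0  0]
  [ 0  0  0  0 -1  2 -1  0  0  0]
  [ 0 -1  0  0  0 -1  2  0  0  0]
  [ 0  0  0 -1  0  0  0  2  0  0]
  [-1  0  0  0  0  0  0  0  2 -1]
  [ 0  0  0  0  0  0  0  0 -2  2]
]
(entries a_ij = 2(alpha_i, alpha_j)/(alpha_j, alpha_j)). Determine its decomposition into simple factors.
The diagram associated to this matrix has two connected components: the simple roots {alpha_1, alpha_9, alpha_10} form a chain of 3 nodes with a double edge at one end; the terminal node there is the unique long simple root (C_3), and {alpha_2, alpha_3, alpha_4, alpha_5, alpha_6, alpha_7, alpha_8} form a chain of 5 nodes with a fork of two nodes at one end (D_7). A semisimple Lie algebra decomposes uniquely as the direct sum of simple ideals, one per connected component of its Dynkin diagram, so g ≅ C_3 ⊕ D_7 (dimension 21 + 91 = 112).

C_3 (sp(6)) + D_7 (so(14))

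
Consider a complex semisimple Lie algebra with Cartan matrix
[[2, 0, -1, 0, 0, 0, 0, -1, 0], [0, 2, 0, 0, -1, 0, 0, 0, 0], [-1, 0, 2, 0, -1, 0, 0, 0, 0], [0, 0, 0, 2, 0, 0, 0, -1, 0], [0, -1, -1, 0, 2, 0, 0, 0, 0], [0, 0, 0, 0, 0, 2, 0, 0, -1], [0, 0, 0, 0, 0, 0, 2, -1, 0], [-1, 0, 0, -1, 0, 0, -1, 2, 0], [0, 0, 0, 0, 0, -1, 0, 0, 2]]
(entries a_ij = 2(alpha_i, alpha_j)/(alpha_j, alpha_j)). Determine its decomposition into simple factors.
The diagram associated to this matrix has two connected components: the simple roots {alpha_6, alpha_9} form a chain of 2 nodes with single edges (A_2), and {alpha_1, alpha_2, alpha_3, alpha_4, alpha_5, alpha_7, alpha_8} form a chain of 5 nodes with a fork of two nodes at one end (D_7). A semisimple Lie algebra decomposes uniquely as the direct sum of simple ideals, one per connected component of its Dynkin diagram, so g ≅ A_2 ⊕ D_7 (dimension 8 + 91 = 99).

type A_2 + type D_7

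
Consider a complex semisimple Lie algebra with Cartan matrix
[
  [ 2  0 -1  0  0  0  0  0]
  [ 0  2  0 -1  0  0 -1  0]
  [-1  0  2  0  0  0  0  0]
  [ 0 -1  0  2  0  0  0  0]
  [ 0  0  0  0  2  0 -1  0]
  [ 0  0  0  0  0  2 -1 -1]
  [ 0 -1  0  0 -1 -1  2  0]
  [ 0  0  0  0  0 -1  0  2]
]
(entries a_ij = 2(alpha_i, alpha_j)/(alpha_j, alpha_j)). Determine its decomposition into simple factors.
type A_2 + type E_6

The diagram associated to this matrix has two connected components: the simple roots {alpha_1, alpha_3} form a chain of 2 nodes with single edges (A_2), and {alpha_2, alpha_4, alpha_5, alpha_6, alpha_7, alpha_8} form a chain of 5 nodes with one extra node attached to the third node from one end (E_6). A semisimple Lie algebra decomposes uniquely as the direct sum of simple ideals, one per connected component of its Dynkin diagram, so g ≅ A_2 ⊕ E_6 (dimension 8 + 78 = 86).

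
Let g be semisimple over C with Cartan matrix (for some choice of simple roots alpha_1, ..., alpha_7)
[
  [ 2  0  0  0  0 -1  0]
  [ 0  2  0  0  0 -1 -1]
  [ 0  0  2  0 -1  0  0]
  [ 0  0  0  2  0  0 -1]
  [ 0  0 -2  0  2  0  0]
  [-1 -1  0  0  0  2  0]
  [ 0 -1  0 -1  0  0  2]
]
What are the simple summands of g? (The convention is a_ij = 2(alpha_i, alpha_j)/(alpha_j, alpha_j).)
A5 ⊕ B2

The diagram associated to this matrix has two connected components: the simple roots {alpha_1, alpha_2, alpha_4, alpha_6, alpha_7} form a chain of 5 nodes with single edges (A_5), and {alpha_3, alpha_5} form a chain of 2 nodes with a double edge at one end; the terminal node there is the unique short simple root (B_2). A semisimple Lie algebra decomposes uniquely as the direct sum of simple ideals, one per connected component of its Dynkin diagram, so g ≅ A_5 ⊕ B_2 (dimension 35 + 10 = 45).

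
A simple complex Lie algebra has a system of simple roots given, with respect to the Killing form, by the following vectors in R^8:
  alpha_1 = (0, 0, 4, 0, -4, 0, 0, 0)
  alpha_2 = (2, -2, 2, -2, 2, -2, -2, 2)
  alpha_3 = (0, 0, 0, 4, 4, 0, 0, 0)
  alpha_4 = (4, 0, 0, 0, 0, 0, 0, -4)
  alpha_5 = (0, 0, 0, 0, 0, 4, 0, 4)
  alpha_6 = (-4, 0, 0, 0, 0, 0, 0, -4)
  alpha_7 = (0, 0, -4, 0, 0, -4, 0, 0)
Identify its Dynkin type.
Compute the Cartan integers a_ij = 2(alpha_i, alpha_j)/(alpha_j, alpha_j); the resulting 7x7 Cartan matrix is
[[2, 0, -1, 0, 0, 0, -1], [0, 2, 0, 0, 0, -1, 0], [-1, 0, 2, 0, 0, 0, 0], [0, 0, 0, 2, -1, 0, 0], [0, 0, 0, -1, 2, -1, -1], [0, -1, 0, 0, -1, 2, 0], [-1, 0, 0, 0, -1, 0, 2]].
All simple roots have the same length, so the diagram is simply laced. The associated Dynkin diagram is a chain of 6 nodes with one extra node attached to the third node from one end (E_7), so the type is E_7.

E_7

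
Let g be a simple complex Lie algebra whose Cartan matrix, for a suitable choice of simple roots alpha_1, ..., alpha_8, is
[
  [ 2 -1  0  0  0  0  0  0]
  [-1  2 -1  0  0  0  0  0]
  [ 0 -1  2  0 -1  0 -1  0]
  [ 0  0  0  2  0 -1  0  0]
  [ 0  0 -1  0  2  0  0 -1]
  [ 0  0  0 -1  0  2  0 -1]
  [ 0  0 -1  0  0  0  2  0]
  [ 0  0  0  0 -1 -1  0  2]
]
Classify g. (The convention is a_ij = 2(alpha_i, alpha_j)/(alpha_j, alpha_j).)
The matrix has rank 8 with 2's on the diagonal. Reading the off-diagonal entries as Dynkin edges (a single edge where a_ij = a_ji = -1; a double or triple edge where a_ij * a_ji = 2 or 3), the diagram is a chain of 7 nodes with one extra node attached to the third node from one end (E_8). One simple-root ordering that puts it in standard form is (alpha_1, alpha_7, alpha_2, alpha_3, alpha_5, alpha_8, alpha_6, alpha_4). So the algebra is type E_8.

E_8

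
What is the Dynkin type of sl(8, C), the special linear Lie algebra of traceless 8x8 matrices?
type A_7

This is sl(8), which has dimension 8^2 - 1 = 63 and rank 8 - 1 = 7 (a Cartan subalgebra is the diagonal traceless matrices). In the classification of classical Lie algebras, the special linear algebra sl(n+1) has type A_n; here n = 7, so the Dynkin diagram is a chain of 7 nodes with single edges (A_7). Hence the type is A_7.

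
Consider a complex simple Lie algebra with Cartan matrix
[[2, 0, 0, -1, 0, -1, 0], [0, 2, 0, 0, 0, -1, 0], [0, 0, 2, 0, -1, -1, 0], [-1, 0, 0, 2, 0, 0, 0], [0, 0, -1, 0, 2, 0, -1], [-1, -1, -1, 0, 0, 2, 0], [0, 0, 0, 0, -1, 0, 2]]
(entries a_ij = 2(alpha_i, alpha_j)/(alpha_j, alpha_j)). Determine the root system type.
E_7

The matrix has rank 7 with 2's on the diagonal. Reading the off-diagonal entries as Dynkin edges (a single edge where a_ij = a_ji = -1; a double or triple edge where a_ij * a_ji = 2 or 3), the diagram is a chain of 6 nodes with one extra node attached to the third node from one end (E_7). One simple-root ordering that puts it in standard form is (alpha_4, alpha_2, alpha_1, alpha_6, alpha_3, alpha_5, alpha_7). So the algebra is type E_7.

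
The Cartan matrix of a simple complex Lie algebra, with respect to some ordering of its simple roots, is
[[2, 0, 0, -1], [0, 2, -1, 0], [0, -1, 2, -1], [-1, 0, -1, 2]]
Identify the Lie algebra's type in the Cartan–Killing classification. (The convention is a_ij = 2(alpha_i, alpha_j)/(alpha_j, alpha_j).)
A_4

The matrix has rank 4 with 2's on the diagonal. Reading the off-diagonal entries as Dynkin edges (a single edge where a_ij = a_ji = -1; a double or triple edge where a_ij * a_ji = 2 or 3), the diagram is a chain of 4 nodes with single edges (A_4). One simple-root ordering that puts it in standard form is (alpha_2, alpha_3, alpha_4, alpha_1). So the algebra is type A_4, i.e. sl(5).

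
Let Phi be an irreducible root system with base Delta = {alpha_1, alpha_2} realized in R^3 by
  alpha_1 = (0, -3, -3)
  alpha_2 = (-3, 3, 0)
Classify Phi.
Compute the Cartan integers a_ij = 2(alpha_i, alpha_j)/(alpha_j, alpha_j); the resulting 2x2 Cartan matrix is
[[2, -1], [-1, 2]].
All simple roots have the same length, so the diagram is simply laced. The associated Dynkin diagram is a chain of 2 nodes with single edges (A_2), so the type is A_2 (the algebra sl(3)).

A_2 (sl(3))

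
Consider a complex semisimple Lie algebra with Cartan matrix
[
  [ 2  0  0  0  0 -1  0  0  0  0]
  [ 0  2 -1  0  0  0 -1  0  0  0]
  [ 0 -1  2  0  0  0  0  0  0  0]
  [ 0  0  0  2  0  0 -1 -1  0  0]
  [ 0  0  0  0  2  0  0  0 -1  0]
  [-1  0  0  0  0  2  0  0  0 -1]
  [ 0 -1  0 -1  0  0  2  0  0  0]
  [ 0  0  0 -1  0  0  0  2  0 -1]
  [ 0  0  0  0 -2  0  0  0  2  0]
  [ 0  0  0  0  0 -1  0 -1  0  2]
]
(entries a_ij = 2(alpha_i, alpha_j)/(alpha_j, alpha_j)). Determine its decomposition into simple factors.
A_8 (sl(9)) ⊕ B_2 (so(5))

The diagram associated to this matrix has two connected components: the simple roots {alpha_1, alpha_2, alpha_3, alpha_4, alpha_6, alpha_7, alpha_8, alpha_10} form a chain of 8 nodes with single edges (A_8), and {alpha_5, alpha_9} form a chain of 2 nodes with a double edge at one end; the terminal node there is the unique short simple root (B_2). A semisimple Lie algebra decomposes uniquely as the direct sum of simple ideals, one per connected component of its Dynkin diagram, so g ≅ A_8 ⊕ B_2 (dimension 80 + 10 = 90).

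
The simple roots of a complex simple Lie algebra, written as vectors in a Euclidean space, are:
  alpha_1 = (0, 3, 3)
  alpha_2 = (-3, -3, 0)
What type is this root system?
A_2 (sl(3))

Compute the Cartan integers a_ij = 2(alpha_i, alpha_j)/(alpha_j, alpha_j); the resulting 2x2 Cartan matrix is
[[2, -1], [-1, 2]].
All simple roots have the same length, so the diagram is simply laced. The associated Dynkin diagram is a chain of 2 nodes with single edges (A_2), so the type is A_2 (the algebra sl(3)).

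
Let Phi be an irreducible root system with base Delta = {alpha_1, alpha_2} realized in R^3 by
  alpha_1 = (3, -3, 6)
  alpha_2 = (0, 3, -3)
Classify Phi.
G_2

Compute the Cartan integers a_ij = 2(alpha_i, alpha_j)/(alpha_j, alpha_j); the resulting 2x2 Cartan matrix is
[[2, -3], [-1, 2]].
The roots have two lengths (squared-length ratio 3:1); the short ones are alpha_{2}. The associated Dynkin diagram is two nodes joined by a triple edge (G_2), so the type is G_2.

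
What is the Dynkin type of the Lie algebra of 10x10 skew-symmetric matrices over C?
This is so(10) with 10 even, which has dimension 10(10-1)/2 = 45 and rank 10/2 = 5. In the classification of classical Lie algebras, the orthogonal algebra so(2n) in an even number of variables has type D_n; here n = 5, so the Dynkin diagram is a chain of 3 nodes with a fork of two nodes at one end (D_5). Hence the type is D_5.

D5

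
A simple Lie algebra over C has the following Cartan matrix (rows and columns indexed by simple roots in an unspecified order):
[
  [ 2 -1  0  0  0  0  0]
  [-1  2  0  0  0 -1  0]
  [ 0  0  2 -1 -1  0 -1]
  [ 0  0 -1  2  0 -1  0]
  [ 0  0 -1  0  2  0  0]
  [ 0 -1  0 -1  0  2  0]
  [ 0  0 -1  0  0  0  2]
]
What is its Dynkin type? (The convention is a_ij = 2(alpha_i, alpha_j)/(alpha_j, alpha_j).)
The matrix has rank 7 with 2's on the diagonal. Reading the off-diagonal entries as Dynkin edges (a single edge where a_ij = a_ji = -1; a double or triple edge where a_ij * a_ji = 2 or 3), the diagram is a chain of 5 nodes with a fork of two nodes at one end (D_7). One simple-root ordering that puts it in standard form is (alpha_1, alpha_2, alpha_6, alpha_4, alpha_3, alpha_5, alpha_7). So the algebra is type D_7, i.e. so(14).

D7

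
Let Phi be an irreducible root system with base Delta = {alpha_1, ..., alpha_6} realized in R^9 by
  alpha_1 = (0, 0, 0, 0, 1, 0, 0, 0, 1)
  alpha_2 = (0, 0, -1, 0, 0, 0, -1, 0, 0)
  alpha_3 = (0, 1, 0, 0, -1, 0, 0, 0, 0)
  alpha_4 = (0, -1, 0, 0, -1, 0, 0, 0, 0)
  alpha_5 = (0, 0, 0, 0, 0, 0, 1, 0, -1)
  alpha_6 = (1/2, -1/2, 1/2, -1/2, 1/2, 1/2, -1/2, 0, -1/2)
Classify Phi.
Compute the Cartan integers a_ij = 2(alpha_i, alpha_j)/(alpha_j, alpha_j); the resulting 6x6 Cartan matrix is
[[2, 0, -1, -1, -1, 0], [0, 2, 0, 0, -1, 0], [-1, 0, 2, 0, 0, -1], [-1, 0, 0, 2, 0, 0], [-1, -1, 0, 0, 2, 0], [0, 0, -1, 0, 0, 2]].
All simple roots have the same length, so the diagram is simply laced. The associated Dynkin diagram is a chain of 5 nodes with one extra node attached to the third node from one end (E_6), so the type is E_6.

E_6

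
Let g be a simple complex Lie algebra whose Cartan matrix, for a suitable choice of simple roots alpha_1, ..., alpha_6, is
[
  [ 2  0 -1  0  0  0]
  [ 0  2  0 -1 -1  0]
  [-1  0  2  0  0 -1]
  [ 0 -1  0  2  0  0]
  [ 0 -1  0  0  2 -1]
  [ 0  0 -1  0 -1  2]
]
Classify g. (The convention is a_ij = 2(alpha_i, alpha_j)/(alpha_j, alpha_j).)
A6

The matrix has rank 6 with 2's on the diagonal. Reading the off-diagonal entries as Dynkin edges (a single edge where a_ij = a_ji = -1; a double or triple edge where a_ij * a_ji = 2 or 3), the diagram is a chain of 6 nodes with single edges (A_6). One simple-root ordering that puts it in standard form is (alpha_4, alpha_2, alpha_5, alpha_6, alpha_3, alpha_1). So the algebra is type A_6, i.e. sl(7).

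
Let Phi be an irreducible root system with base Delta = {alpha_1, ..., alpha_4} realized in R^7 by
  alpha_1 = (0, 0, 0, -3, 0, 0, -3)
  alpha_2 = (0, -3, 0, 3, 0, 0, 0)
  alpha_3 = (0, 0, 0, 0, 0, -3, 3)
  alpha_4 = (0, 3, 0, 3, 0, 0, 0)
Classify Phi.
D4

Compute the Cartan integers a_ij = 2(alpha_i, alpha_j)/(alpha_j, alpha_j); the resulting 4x4 Cartan matrix is
[[2, -1, -1, -1], [-1, 2, 0, 0], [-1, 0, 2, 0], [-1, 0, 0, 2]].
All simple roots have the same length, so the diagram is simply laced. The associated Dynkin diagram is a chain of 2 nodes with a fork of two nodes at one end (D_4), so the type is D_4 (the algebra so(8)).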